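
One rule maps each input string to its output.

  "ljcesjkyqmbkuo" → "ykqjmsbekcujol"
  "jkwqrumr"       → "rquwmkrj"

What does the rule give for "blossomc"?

ssoomlcb

Each output is the input with this applied: swap the front and back halves of the string, then take characters alternately from the front and the back (1st, last, 2nd, 2nd-last, ...).
Starting from "blossomc": after the first operation, "somcblos"; after the second, "ssoomlcb".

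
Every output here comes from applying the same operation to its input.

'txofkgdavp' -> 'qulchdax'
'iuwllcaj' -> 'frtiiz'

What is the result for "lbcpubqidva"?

iyzmrynfa

The transformation: shift every letter 3 places backward in the alphabet (wrapping around), then delete the last 2 characters.
Working it through for "lbcpubqidva": intermediate "iyzmrynfasx", final "iyzmrynfa".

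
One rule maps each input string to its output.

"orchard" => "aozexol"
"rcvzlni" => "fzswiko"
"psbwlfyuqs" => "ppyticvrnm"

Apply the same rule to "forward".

The transformation: swap the first and last characters, then shift every letter 3 places backward in the alphabet (wrapping around).
"forward" → "alotxoc".
(Check on "orchard": → "drcharo" → "aozexol" ✓)

alotxoc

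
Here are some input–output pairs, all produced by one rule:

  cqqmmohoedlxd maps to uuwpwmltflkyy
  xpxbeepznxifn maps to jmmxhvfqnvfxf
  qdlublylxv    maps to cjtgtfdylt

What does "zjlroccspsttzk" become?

Looking at the pairs, the operation is to shift every letter 8 places forward in the alphabet (wrapping around), then move the first 3 characters to the end (rotate left by 3).
Applying both steps to "zjlroccspsttzk": "hrtzwkkaxabbhs", then "zwkkaxabbhshrt".

zwkkaxabbhshrt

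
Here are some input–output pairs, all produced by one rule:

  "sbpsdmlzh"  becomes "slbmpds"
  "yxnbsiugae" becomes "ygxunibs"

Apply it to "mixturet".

mriuxt

Rule — delete the last 2 characters, then take characters alternately from the front and the back (1st, last, 2nd, 2nd-last, ...).
Working it through for "mixturet": intermediate "mixtur", final "mriuxt".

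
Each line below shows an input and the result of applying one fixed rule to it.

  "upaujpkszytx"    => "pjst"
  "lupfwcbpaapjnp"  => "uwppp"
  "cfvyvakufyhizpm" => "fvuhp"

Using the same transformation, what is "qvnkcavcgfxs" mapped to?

Each output is the input with this applied: keep one character in every 3, starting at position 2 (positions 2nd, 5th, 8th, ...).
Doing the same to "qvnkcavcgfxs": "vccx".

vccx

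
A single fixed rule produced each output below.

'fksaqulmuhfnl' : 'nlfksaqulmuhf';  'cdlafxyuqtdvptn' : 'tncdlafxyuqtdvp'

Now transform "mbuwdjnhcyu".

In each case the input is transformed by: move the last 2 characters to the front (rotate right by 2).
For "mbuwdjnhcyu" the result is "yumbuwdjnhc".

yumbuwdjnhc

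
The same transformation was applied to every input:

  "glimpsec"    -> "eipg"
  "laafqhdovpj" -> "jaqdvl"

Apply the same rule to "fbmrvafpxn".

In each case the input is transformed by: keep every other character starting from the first (positions 1st, 3rd, 5th, ...), then swap the first and last characters.
Starting from "fbmrvafpxn": after the first operation, "fmvfx"; after the second, "xmvff".

xmvff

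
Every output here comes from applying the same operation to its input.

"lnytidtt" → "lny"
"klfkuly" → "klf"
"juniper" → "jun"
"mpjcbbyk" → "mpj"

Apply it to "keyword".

key

Rule — keep only the first 3 characters.
"keyword" → "key".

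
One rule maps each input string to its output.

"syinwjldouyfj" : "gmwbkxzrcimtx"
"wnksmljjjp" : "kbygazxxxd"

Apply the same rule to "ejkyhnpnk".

The rule is to shift every letter 12 places backward in the alphabet (wrapping around).
For "ejkyhnpnk" the result is "sxymvbdby".

sxymvbdby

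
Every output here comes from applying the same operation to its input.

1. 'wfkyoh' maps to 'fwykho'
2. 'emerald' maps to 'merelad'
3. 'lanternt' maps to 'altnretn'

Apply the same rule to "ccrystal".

Each output is the input with this applied: swap each adjacent pair of characters (1↔2, 3↔4, ...).
Doing the same to "ccrystal": "ccyrtsla".

ccyrtsla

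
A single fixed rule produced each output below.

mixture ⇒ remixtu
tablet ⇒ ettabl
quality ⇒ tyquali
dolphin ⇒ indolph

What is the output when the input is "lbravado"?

dolbrava

The rule is to move the last 2 characters to the front (rotate right by 2).
Doing the same to "lbravado": "dolbrava".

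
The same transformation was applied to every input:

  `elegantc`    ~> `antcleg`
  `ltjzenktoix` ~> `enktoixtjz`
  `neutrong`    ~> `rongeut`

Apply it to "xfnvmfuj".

The rule is to delete the first character, then move the first 3 characters to the end (rotate left by 3).
For "xfnvmfuj", step one produces "fnvmfuj"; step two turns that into "mfujfnv".

mfujfnv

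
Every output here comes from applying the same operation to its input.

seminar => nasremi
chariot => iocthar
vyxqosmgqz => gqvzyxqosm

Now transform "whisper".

Rule — swap the first and last characters, then move the last 3 characters to the front (rotate right by 3).
On "whisper": the first step gives "rhispew", and the second then gives "pewrhis".
(Check on "seminar": → "reminas" → "nasremi" ✓)

pewrhis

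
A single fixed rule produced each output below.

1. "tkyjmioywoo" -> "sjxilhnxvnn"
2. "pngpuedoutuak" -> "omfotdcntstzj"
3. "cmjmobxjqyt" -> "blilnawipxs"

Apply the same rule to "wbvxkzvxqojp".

What's happening: shift every letter 1 place backward in the alphabet (wrapping around).
"wbvxkzvxqojp" → "vauwjyuwpnio".

vauwjyuwpnio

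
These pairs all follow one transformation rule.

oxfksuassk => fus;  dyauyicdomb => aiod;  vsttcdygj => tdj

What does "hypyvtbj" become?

pth

What's happening: move the first character to the end, then keep one character in every 3, starting at position 2 (positions 2nd, 5th, 8th, ...).
Starting from "hypyvtbj": after the first operation, "ypyvtbjh"; after the second, "pth".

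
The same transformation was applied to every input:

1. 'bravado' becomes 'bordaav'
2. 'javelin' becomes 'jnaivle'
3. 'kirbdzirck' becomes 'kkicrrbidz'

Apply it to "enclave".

eenvcal

Each output is the input with this applied: take characters alternately from the front and the back (1st, last, 2nd, 2nd-last, ...).
Doing the same to "enclave": "eenvcal".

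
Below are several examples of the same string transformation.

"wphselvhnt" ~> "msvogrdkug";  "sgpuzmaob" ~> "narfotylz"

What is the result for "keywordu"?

ctjdxvnq

What's happening: shift every letter 1 place backward in the alphabet (wrapping around), then move the last 2 characters to the front (rotate right by 2).
For "keywordu", step one produces "jdxvnqct"; step two turns that into "ctjdxvnq".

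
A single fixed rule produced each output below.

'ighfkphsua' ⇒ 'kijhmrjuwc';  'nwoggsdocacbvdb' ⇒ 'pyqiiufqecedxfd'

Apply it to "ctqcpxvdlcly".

Rule — shift every letter 2 places forward in the alphabet (wrapping around).
"ctqcpxvdlcly" → "evserzxfnena".

evserzxfnena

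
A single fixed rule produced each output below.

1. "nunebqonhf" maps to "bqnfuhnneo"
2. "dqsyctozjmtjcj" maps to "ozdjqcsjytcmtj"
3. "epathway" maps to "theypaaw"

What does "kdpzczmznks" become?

mzksdkpnzzc

In each case the input is transformed by: take characters alternately from the front and the back (1st, last, 2nd, 2nd-last, ...), then move the last 2 characters to the front (rotate right by 2).
Working it through for "kdpzczmznks": intermediate "ksdkpnzzcmz", final "mzksdkpnzzc".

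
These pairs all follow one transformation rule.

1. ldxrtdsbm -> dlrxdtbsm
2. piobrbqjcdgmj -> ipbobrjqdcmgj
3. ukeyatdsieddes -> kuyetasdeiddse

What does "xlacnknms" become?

The transformation: swap each adjacent pair of characters (1↔2, 3↔4, ...).
Doing the same to "xlacnknms": "lxcaknmns".

lxcaknmns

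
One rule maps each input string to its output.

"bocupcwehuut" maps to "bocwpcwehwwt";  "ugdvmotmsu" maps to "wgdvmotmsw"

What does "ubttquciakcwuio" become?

The transformation: replace every "u" with "w".
For "ubttquciakcwuio" the result is "wbttqwciakcwwio".

wbttqwciakcwwio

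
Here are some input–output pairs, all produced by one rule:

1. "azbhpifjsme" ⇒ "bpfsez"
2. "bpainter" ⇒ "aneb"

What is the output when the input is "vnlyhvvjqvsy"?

lhvqsv

The rule is to move the first 2 characters to the end (rotate left by 2), then keep every other character starting from the first (positions 1st, 3rd, 5th, ...).
Starting from "vnlyhvvjqvsy": after the first operation, "lyhvvjqvsyvn"; after the second, "lhvqsv".
(Check on "bpainter": → "ainterbp" → "aneb" ✓)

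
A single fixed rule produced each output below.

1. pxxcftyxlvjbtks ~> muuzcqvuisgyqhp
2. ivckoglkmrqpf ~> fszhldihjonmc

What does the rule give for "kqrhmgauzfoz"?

hnoejdxrwclw

In each case the input is transformed by: shift every letter 3 places backward in the alphabet (wrapping around).
For "kqrhmgauzfoz" the result is "hnoejdxrwclw".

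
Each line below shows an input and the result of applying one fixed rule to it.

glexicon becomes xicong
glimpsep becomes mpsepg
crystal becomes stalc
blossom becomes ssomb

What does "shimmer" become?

mmers

What's happening: move the first 3 characters to the end (rotate left by 3), then delete the last 2 characters.
Starting from "shimmer": after the first operation, "mmershi"; after the second, "mmers".
(Check on "blossom": → "ssomblo" → "ssomb" ✓)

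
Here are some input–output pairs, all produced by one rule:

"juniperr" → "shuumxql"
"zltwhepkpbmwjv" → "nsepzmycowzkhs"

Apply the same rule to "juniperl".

shuomxql

Looking at the pairs, the operation is to swap the front and back halves of the string, then shift every letter 3 places forward in the alphabet (wrapping around).
On "juniperl": the first step gives "perljuni", and the second then gives "shuomxql".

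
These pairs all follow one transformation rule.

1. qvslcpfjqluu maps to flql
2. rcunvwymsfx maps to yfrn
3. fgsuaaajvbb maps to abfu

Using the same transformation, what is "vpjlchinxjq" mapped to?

The pattern: keep one character in every 3, starting at position 1 (positions 1st, 4th, 7th, ...), then move the last 2 characters to the front (rotate right by 2).
"vpjlchinxjq" → "vlij" → "ijvl".

ijvl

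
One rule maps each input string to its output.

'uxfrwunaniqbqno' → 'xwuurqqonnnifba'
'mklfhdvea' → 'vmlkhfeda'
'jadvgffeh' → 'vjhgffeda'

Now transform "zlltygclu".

zyutlllgc

The rule is to sort the characters into reverse alphabetical order.
On "zlltygclu" that produces "zyutlllgc".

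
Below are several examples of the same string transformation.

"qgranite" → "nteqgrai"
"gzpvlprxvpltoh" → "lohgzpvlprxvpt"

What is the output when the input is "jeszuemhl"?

ehljeszum

The transformation: move the last 3 characters to the front (rotate right by 3), then swap the first and last characters.
Working it through for "jeszuemhl": intermediate "mhljeszue", final "ehljeszum".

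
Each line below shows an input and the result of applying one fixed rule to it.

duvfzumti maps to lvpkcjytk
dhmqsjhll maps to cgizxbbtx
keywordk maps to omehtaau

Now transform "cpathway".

In each case the input is transformed by: shift every letter 10 places backward in the alphabet (wrapping around), then move the first 2 characters to the end (rotate left by 2).
For "cpathway", step one produces "sfqjxmqo"; step two turns that into "qjxmqosf".

qjxmqosf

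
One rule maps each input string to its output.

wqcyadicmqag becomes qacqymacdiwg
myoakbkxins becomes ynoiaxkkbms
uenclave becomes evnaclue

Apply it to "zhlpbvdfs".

hfldpvbzs

In each case the input is transformed by: take characters alternately from the front and the back (1st, last, 2nd, 2nd-last, ...), then move the first 2 characters to the end (rotate left by 2).
Applying both steps to "zhlpbvdfs": "zshfldpvb", then "hfldpvbzs".
(Check on "wqcyadicmqag": → "wgqacqymacdi" → "qacqymacdiwg" ✓)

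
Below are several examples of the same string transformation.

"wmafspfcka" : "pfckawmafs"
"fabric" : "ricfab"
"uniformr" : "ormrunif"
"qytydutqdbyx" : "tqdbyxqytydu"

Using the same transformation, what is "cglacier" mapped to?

Rule — swap the front and back halves of the string.
On "cglacier" that produces "ciercgla".

ciercgla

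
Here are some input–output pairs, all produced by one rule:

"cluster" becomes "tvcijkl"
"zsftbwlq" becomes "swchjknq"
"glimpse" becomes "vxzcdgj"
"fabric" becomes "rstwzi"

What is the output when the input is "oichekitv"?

tvyzzbfkm

The transformation: sort the characters into alphabetical order, then shift every letter 9 places backward in the alphabet (wrapping around).
On "oichekitv": the first step gives "cehiikotv", and the second then gives "tvyzzbfkm".
(Check on "glimpse": → "egilmps" → "vxzcdgj" ✓)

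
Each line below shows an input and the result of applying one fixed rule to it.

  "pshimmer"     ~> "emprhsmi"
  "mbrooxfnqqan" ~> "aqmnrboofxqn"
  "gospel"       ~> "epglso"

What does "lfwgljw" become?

Rule — move the last 3 characters to the front (rotate right by 3), then swap each adjacent pair of characters (1↔2, 3↔4, ...).
For "lfwgljw", step one produces "ljwlfwg"; step two turns that into "jllwwfg".

jllwwfg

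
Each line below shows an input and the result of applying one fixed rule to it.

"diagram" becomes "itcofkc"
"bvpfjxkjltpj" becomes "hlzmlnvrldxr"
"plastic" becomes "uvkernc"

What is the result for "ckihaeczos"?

jcgebquemk

The transformation: move the first 3 characters to the end (rotate left by 3), then shift every letter 2 places forward in the alphabet (wrapping around).
"ckihaeczos" → "haeczoscki" → "jcgebquemk".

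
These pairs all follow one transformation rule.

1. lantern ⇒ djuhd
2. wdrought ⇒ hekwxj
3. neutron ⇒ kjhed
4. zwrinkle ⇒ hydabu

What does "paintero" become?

Each output is the input with this applied: shift every letter 10 places backward in the alphabet (wrapping around), then delete the first 2 characters.
Applying both steps to "paintero": "fqydjuhe", then "ydjuhe".

ydjuhe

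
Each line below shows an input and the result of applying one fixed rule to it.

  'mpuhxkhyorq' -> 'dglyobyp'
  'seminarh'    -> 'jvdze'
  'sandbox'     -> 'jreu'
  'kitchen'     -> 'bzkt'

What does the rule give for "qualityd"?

hlrcz

Rule — delete the last 3 characters, then shift every letter 9 places backward in the alphabet (wrapping around).
On "qualityd": the first step gives "quali", and the second then gives "hlrcz".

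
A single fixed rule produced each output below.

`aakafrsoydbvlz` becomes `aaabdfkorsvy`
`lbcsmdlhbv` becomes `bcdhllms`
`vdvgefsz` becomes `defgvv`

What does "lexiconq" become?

The transformation: delete the last 2 characters, then sort the characters into alphabetical order.
Applying both steps to "lexiconq": "lexico", then "ceilox".

ceilox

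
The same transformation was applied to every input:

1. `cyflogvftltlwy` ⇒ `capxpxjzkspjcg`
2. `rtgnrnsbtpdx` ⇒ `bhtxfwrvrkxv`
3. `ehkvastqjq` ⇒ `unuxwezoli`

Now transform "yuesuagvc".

gzkeywiyc

In each case the input is transformed by: reverse the string, then shift every letter 4 places forward in the alphabet (wrapping around).
Applying that to "yuesuagvc" gives "gzkeywiyc".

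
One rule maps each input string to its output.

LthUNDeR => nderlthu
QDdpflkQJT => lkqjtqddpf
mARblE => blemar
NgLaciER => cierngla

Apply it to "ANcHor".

horanc

In each case the input is transformed by: swap the front and back halves of the string, then convert every letter to lowercase.
Applying that to "ANcHor" gives "horanc".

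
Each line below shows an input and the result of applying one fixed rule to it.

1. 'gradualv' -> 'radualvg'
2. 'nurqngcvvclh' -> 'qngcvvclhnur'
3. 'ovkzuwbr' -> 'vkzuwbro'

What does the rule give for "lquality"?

qualityl

In each case the input is transformed by: swap the front and back halves of the string, then move the last 3 characters to the front (rotate right by 3).
On "lquality": the first step gives "litylqua", and the second then gives "qualityl".
(Check on "nurqngcvvclh": → "cvvclhnurqng" → "qngcvvclhnur" ✓)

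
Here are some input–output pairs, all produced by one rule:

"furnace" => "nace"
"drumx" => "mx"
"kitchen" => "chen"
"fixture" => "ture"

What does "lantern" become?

tern

The rule is to delete the first 3 characters.
On "lantern" that produces "tern".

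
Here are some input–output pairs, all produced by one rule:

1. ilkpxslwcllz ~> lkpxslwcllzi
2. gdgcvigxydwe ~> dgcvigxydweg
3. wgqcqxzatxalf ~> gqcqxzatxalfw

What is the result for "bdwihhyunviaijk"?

dwihhyunviaijkb

What's happening: move the first character to the end.
Doing the same to "bdwihhyunviaijk": "dwihhyunviaijkb".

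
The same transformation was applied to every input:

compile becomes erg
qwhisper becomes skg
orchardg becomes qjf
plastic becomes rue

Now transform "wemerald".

ygn

Rule — keep one character in every 3, starting at position 1 (positions 1st, 4th, 7th, ...), then shift every letter 2 places forward in the alphabet (wrapping around).
"wemerald" → "wel" → "ygn".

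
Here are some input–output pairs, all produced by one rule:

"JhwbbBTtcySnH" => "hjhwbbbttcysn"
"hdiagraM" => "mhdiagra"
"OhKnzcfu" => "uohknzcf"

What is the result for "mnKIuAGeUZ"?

zmnkiuageu

The transformation: move the last character to the front, then convert every letter to lowercase.
Applying both steps to "mnKIuAGeUZ": "ZmnKIuAGeU", then "zmnkiuageu".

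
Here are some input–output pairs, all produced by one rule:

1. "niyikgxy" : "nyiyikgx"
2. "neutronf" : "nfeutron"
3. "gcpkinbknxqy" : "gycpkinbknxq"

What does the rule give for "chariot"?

The rule is to swap the first and last characters, then move the last character to the front.
"chariot" → "tharioc" → "cthario".

cthario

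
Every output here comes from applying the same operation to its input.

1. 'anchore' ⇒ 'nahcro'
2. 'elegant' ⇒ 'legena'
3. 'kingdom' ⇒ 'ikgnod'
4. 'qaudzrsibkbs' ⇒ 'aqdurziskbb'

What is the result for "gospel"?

ogpse

Looking at the pairs, the operation is to delete the last character, then swap each adjacent pair of characters (1↔2, 3↔4, ...).
Applying both steps to "gospel": "gospe", then "ogpse".
(Check on "qaudzrsibkbs": → "qaudzrsibkb" → "aqdurziskbb" ✓)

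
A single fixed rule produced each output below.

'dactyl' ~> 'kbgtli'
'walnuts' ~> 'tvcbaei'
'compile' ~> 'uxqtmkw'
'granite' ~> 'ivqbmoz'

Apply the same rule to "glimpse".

The pattern: move the first 2 characters to the end (rotate left by 2), then shift every letter 8 places forward in the alphabet (wrapping around).
So "glimpse" becomes "quxamot".

quxamot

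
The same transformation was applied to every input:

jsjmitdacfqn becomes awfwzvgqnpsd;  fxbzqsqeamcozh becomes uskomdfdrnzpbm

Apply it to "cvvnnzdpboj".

Rule — move the last character to the front, then shift every letter 13 places forward in the alphabet (wrapping around) — i.e. ROT13.
Doing the same to "cvvnnzdpboj": "wpiiaamqcob".
(Check on "jsjmitdacfqn": → "njsjmitdacfq" → "awfwzvgqnpsd" ✓)

wpiiaamqcob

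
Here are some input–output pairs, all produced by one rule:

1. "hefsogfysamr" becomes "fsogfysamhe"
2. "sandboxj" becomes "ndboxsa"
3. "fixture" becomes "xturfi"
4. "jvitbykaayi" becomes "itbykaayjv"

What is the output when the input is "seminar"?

minase

Each output is the input with this applied: delete the last character, then move the first 2 characters to the end (rotate left by 2).
Working it through for "seminar": intermediate "semina", final "minase".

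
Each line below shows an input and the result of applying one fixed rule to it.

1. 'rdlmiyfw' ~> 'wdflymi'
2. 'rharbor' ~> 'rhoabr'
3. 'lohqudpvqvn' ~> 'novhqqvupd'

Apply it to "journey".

yoeunr

The transformation: take characters alternately from the front and the back (1st, last, 2nd, 2nd-last, ...), then delete the first character.
Applying both steps to "journey": "jyoeunr", then "yoeunr".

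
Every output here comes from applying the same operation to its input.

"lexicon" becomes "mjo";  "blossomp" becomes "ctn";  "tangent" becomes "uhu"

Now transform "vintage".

Looking at the pairs, the operation is to shift every letter 1 place forward in the alphabet (wrapping around), then keep one character in every 3, starting at position 1 (positions 1st, 4th, 7th, ...).
On "vintage": the first step gives "wjoubhf", and the second then gives "wuf".

wuf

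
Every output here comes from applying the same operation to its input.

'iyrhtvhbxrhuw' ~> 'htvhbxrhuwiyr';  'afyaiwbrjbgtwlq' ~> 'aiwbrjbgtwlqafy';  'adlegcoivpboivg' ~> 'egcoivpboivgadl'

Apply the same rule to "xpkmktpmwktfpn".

mktpmwktfpnxpk

Each output is the input with this applied: move the first 3 characters to the end (rotate left by 3).
Doing the same to "xpkmktpmwktfpn": "mktpmwktfpnxpk".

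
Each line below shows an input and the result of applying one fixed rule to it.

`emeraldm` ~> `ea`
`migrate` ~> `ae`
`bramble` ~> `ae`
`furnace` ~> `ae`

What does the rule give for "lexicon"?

io

Each output is the input with this applied: delete the first 2 characters, then keep only the vowels.
For "lexicon", step one produces "xicon"; step two turns that into "io".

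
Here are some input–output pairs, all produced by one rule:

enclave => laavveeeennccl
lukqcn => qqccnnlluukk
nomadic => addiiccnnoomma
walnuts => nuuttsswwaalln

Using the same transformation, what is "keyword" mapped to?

woorrddkkeeyyw

In each case the input is transformed by: double every character, then swap the front and back halves of the string.
Applying both steps to "keyword": "kkeeyywwoorrdd", then "woorrddkkeeyyw".
(Check on "nomadic": → "nnoommaaddiicc" → "addiiccnnoomma" ✓)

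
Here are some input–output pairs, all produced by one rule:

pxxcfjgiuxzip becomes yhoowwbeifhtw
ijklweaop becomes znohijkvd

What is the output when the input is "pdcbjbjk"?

aijocbai

The pattern: move the last 3 characters to the front (rotate right by 3), then shift every letter 1 place backward in the alphabet (wrapping around).
For "pdcbjbjk", step one produces "bjkpdcbj"; step two turns that into "aijocbai".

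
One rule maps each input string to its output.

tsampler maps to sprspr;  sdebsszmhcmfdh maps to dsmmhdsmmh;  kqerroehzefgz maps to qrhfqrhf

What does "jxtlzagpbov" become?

xzpvxzpv

The rule is to keep one character in every 3, starting at position 2 (positions 2nd, 5th, 8th, ...), then write the whole string twice.
Applying that to "jxtlzagpbov" gives "xzpvxzpv".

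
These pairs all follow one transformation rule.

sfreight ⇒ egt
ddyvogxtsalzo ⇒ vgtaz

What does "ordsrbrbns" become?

sbbs

Looking at the pairs, the operation is to delete the first 2 characters, then keep every other character starting from the second (positions 2nd, 4th, 6th, ...).
"ordsrbrbns" → "dsrbrbns" → "sbbs".
(Check on "sfreight": → "reight" → "egt" ✓)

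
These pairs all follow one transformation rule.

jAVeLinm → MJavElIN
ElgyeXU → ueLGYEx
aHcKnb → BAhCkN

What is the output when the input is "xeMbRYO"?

oXEmBry

What's happening: move the last character to the front, then flip the case of every letter.
On "xeMbRYO": the first step gives "OxeMbRY", and the second then gives "oXEmBry".
(Check on "ElgyeXU": → "UElgyeX" → "ueLGYEx" ✓)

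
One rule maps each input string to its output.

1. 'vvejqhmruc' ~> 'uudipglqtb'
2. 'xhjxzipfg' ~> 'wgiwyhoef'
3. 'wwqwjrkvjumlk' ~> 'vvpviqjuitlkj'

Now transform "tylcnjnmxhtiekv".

sxkbmimlwgshdju

Rule — shift every letter 1 place backward in the alphabet (wrapping around).
Applying that to "tylcnjnmxhtiekv" gives "sxkbmimlwgshdju".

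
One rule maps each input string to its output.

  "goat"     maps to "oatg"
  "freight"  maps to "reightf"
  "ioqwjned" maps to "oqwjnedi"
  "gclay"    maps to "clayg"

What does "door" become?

Rule — move the first character to the end.
Doing the same to "door": "oord".

oord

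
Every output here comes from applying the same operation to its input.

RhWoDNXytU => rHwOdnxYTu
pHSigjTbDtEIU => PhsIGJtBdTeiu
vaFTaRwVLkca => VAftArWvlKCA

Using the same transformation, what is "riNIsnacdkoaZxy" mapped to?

The pattern: flip the case of every letter.
On "riNIsnacdkoaZxy" that produces "RIniSNACDKOAzXY".

RIniSNACDKOAzXY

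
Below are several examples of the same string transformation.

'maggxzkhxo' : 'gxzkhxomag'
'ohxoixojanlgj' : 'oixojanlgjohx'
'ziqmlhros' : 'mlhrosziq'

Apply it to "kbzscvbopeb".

scvbopebkbz

What's happening: move the first 3 characters to the end (rotate left by 3).
For "kbzscvbopeb" the result is "scvbopebkbz".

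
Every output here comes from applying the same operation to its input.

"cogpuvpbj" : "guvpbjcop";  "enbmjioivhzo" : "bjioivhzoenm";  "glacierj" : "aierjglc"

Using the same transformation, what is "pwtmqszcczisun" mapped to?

Looking at the pairs, the operation is to move the first 3 characters to the end (rotate left by 3), then swap the first and last characters.
Starting from "pwtmqszcczisun": after the first operation, "mqszcczisunpwt"; after the second, "tqszcczisunpwm".

tqszcczisunpwm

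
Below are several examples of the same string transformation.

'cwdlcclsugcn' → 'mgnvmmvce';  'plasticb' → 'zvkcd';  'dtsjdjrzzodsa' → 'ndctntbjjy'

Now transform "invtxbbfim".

What's happening: shift every letter 10 places forward in the alphabet (wrapping around), then delete the last 3 characters.
On "invtxbbfim" that produces "sxfdhll".
(Check on "plasticb": → "zvkcdsml" → "zvkcd" ✓)

sxfdhll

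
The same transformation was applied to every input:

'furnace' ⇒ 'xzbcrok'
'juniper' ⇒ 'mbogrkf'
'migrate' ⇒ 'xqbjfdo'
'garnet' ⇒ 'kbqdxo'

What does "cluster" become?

qbozirp

Looking at the pairs, the operation is to shift every letter 3 places backward in the alphabet (wrapping around), then move the last 3 characters to the front (rotate right by 3).
Applying both steps to "cluster": "zirpqbo", then "qbozirp".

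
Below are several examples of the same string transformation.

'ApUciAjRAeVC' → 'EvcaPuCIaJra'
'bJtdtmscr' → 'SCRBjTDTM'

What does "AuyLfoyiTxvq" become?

XVQaUYlFOYIt

The pattern: flip the case of every letter, then move the last 3 characters to the front (rotate right by 3).
"AuyLfoyiTxvq" → "aUYlFOYItXVQ" → "XVQaUYlFOYIt".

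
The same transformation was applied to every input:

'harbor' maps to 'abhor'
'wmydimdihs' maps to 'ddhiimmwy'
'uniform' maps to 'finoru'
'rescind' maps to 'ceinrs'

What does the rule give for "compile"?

cilmop

The rule is to delete the last character, then sort the characters into alphabetical order.
For "compile", step one produces "compil"; step two turns that into "cilmop".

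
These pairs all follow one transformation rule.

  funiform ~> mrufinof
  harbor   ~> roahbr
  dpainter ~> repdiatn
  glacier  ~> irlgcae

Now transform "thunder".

The pattern: swap each adjacent pair of characters (1↔2, 3↔4, ...), then move the last 2 characters to the front (rotate right by 2).
Applying both steps to "thunder": "htnuedr", then "drhtnue".

drhtnue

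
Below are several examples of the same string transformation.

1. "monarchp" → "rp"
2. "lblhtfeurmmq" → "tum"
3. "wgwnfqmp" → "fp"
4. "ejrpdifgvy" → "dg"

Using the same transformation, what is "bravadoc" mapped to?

The pattern: keep one character in every 3, starting at position 2 (positions 2nd, 5th, 8th, ...), then delete the first character.
"bravadoc" → "rac" → "ac".

ac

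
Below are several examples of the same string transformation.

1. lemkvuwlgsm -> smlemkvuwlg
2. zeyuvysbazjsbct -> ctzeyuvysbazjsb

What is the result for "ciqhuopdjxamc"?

The pattern: move the last 2 characters to the front (rotate right by 2).
On "ciqhuopdjxamc" that produces "mcciqhuopdjxa".

mcciqhuopdjxa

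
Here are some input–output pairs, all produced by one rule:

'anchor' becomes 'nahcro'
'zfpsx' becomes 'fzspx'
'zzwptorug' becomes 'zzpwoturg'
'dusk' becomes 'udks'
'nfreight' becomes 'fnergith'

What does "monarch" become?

Looking at the pairs, the operation is to swap each adjacent pair of characters (1↔2, 3↔4, ...).
"monarch" → "omancrh".

omancrh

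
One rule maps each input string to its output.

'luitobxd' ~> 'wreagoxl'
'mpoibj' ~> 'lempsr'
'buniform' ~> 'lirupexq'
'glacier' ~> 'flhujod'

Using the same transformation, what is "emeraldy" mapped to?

What's happening: shift every letter 3 places forward in the alphabet (wrapping around), then move the first 3 characters to the end (rotate left by 3).
Starting from "emeraldy": after the first operation, "hphudogb"; after the second, "udogbhph".
(Check on "buniform": → "exqlirup" → "lirupexq" ✓)

udogbhph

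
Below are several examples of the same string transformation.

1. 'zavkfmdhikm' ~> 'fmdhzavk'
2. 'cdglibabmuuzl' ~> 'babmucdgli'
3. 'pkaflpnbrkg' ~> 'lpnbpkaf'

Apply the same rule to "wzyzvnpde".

The pattern: delete the last 3 characters, then swap the front and back halves of the string.
For "wzyzvnpde", step one produces "wzyzvn"; step two turns that into "zvnwzy".

zvnwzy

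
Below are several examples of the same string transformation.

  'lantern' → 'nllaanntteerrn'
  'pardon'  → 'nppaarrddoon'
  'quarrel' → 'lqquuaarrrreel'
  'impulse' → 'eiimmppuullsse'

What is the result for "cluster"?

The rule is to double every character, then move the last character to the front.
So "cluster" becomes "rcclluusstteer".

rcclluusstteer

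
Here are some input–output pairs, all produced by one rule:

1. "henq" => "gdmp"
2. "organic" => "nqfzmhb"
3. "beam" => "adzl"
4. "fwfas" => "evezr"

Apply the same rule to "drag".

cqzf

Each output is the input with this applied: shift every letter 1 place backward in the alphabet (wrapping around).
"drag" → "cqzf".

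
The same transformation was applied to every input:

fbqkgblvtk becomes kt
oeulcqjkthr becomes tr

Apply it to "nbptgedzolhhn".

The transformation: swap each adjacent pair of characters (1↔2, 3↔4, ...), then keep only the last 2 characters.
So "nbptgedzolhhn" becomes "hn".

hn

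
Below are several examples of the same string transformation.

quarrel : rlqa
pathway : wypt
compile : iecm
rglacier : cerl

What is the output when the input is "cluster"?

trcu

The transformation: keep every other character starting from the first (positions 1st, 3rd, 5th, ...), then swap the front and back halves of the string.
"cluster" → "cutr" → "trcu".
(Check on "pathway": → "ptwy" → "wypt" ✓)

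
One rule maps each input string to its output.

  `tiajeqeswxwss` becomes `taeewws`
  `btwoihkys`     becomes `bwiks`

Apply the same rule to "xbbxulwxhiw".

xbuwhw

Each output is the input with this applied: keep every other character starting from the first (positions 1st, 3rd, 5th, ...).
Doing the same to "xbbxulwxhiw": "xbuwhw".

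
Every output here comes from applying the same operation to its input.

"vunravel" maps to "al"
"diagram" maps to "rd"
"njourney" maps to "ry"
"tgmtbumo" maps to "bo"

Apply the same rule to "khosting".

tg

The pattern: move the first 2 characters to the end (rotate left by 2), then keep one character in every 3, starting at position 3 (positions 3rd, 6th, 9th, ...).
Applying both steps to "khosting": "ostingkh", then "tg".
(Check on "njourney": → "ourneynj" → "ry" ✓)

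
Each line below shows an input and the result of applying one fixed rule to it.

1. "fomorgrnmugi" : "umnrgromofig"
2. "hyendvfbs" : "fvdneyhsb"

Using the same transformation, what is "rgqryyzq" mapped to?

yyrqgrqz

The rule is to move the last 2 characters to the front (rotate right by 2), then reverse the string.
On "rgqryyzq": the first step gives "zqrgqryy", and the second then gives "yyrqgrqz".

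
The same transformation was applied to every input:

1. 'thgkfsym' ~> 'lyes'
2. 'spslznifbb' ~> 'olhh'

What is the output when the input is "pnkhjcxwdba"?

cjhg

Rule — shift every letter 6 places forward in the alphabet (wrapping around), then keep only the last 4 characters.
For "pnkhjcxwdba", step one produces "vtqnpidcjhg"; step two turns that into "cjhg".
(Check on "spslznifbb": → "yvyrftolhh" → "olhh" ✓)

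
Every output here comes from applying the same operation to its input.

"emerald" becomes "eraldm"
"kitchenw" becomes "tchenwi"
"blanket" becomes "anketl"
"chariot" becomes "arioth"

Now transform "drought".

What's happening: delete the first character, then move the first character to the end.
So "drought" becomes "oughtr".
(Check on "chariot": → "hariot" → "arioth" ✓)

oughtr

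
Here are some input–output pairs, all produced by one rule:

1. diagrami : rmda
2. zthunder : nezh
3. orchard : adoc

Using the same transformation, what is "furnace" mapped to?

In each case the input is transformed by: keep every other character starting from the first (positions 1st, 3rd, 5th, ...), then swap the front and back halves of the string.
For "furnace" the result is "aefr".
(Check on "diagrami": → "darm" → "rmda" ✓)

aefr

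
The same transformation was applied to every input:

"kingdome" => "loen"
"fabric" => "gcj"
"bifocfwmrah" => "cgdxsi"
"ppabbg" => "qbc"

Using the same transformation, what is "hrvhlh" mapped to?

What's happening: keep every other character starting from the first (positions 1st, 3rd, 5th, ...), then shift every letter 1 place forward in the alphabet (wrapping around).
On "hrvhlh": the first step gives "hvl", and the second then gives "iwm".

iwm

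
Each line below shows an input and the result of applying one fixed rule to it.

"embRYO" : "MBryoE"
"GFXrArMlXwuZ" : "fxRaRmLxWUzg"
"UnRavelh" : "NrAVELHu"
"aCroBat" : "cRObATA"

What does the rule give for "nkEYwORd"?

KeyWorDN

Rule — flip the case of every letter, then move the first character to the end.
Applying both steps to "nkEYwORd": "NKeyWorD", then "KeyWorDN".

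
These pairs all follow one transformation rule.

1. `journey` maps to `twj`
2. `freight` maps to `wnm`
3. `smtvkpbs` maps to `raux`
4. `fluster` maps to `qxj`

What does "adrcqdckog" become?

Looking at the pairs, the operation is to keep every other character starting from the second (positions 2nd, 4th, 6th, ...), then shift every letter 5 places forward in the alphabet (wrapping around).
Applying both steps to "adrcqdckog": "dcdkg", then "ihipl".
(Check on "journey": → "ore" → "twj" ✓)

ihipl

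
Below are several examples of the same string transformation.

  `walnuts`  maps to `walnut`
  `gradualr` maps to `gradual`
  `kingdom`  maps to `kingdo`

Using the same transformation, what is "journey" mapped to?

journe

Looking at the pairs, the operation is to delete the last character.
Applying that to "journey" gives "journe".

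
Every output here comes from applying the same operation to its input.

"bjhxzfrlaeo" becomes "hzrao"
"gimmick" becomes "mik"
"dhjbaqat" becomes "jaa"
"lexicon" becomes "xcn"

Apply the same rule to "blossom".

In each case the input is transformed by: delete the first 2 characters, then keep every other character starting from the first (positions 1st, 3rd, 5th, ...).
Working it through for "blossom": intermediate "ossom", final "osm".

osm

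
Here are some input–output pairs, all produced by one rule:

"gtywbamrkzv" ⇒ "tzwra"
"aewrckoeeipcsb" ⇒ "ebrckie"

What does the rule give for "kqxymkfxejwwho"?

The rule is to keep every other character starting from the second (positions 2nd, 4th, 6th, ...), then take characters alternately from the front and the back (1st, last, 2nd, 2nd-last, ...).
On "kqxymkfxejwwho" that produces "qoywkjx".
(Check on "gtywbamrkzv": → "twarz" → "tzwra" ✓)

qoywkjx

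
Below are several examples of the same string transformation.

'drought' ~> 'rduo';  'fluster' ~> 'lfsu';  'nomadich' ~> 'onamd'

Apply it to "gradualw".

Each output is the input with this applied: delete the last 3 characters, then swap each adjacent pair of characters (1↔2, 3↔4, ...).
For "gradualw", step one produces "gradu"; step two turns that into "rgdau".

rgdau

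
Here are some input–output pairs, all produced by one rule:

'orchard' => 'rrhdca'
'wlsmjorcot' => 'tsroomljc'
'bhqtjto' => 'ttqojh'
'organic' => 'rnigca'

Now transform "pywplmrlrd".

The transformation: delete the first character, then sort the characters into reverse alphabetical order.
Doing the same to "pywplmrlrd": "ywrrpmlld".

ywrrpmlld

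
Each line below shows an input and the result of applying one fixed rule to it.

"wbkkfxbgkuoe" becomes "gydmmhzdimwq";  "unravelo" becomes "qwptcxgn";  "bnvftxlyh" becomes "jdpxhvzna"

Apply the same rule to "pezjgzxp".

rrgblibz

Looking at the pairs, the operation is to move the last character to the front, then shift every letter 2 places forward in the alphabet (wrapping around).
On "pezjgzxp": the first step gives "ppezjgzx", and the second then gives "rrgblibz".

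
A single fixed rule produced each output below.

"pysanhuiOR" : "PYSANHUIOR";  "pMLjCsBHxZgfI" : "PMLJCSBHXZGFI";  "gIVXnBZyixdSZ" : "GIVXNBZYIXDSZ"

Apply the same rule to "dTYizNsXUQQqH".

Looking at the pairs, the operation is to convert every letter to uppercase.
Doing the same to "dTYizNsXUQQqH": "DTYIZNSXUQQQH".

DTYIZNSXUQQQH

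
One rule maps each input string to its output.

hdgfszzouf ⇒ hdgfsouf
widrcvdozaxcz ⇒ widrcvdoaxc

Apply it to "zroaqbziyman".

roaqbiyman

The pattern: remove every "z".
"zroaqbziyman" → "roaqbiyman".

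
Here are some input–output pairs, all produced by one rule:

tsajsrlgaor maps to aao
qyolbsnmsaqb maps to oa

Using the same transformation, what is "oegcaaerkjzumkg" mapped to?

The rule is to keep only the vowels.
So "oegcaaerkjzumkg" becomes "oeaaeu".

oeaaeu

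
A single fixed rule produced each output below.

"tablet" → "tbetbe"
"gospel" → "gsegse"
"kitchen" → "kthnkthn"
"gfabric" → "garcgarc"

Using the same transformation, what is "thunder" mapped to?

tudrtudr

The transformation: keep every other character starting from the first (positions 1st, 3rd, 5th, ...), then write the whole string twice.
Starting from "thunder": after the first operation, "tudr"; after the second, "tudrtudr".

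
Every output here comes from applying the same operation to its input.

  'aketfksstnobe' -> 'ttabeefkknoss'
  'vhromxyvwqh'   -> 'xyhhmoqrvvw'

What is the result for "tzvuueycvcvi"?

yzcceituuvvv

The rule is to sort the characters into alphabetical order, then move the last 2 characters to the front (rotate right by 2).
Starting from "tzvuueycvcvi": after the first operation, "cceituuvvvyz"; after the second, "yzcceituuvvv".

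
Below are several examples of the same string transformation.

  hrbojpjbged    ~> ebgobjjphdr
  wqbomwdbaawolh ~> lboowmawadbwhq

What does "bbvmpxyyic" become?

The pattern: take characters alternately from the front and the back (1st, last, 2nd, 2nd-last, ...), then move the first 3 characters to the end (rotate left by 3).
On "bbvmpxyyic": the first step gives "bcbivymypx", and the second then gives "ivymypxbcb".

ivymypxbcb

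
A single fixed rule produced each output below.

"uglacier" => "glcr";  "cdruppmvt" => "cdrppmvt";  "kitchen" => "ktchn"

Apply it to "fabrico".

fbrc

The rule is to remove every vowel.
So "fabrico" becomes "fbrc".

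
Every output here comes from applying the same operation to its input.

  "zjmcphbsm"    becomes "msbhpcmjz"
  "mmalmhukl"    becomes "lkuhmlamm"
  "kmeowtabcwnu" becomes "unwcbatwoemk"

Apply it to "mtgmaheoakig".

Each output is the input with this applied: reverse the string.
Doing the same to "mtgmaheoakig": "gikaoehamgtm".

gikaoehamgtm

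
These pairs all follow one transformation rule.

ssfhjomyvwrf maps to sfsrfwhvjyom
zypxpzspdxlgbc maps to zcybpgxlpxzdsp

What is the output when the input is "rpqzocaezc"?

In each case the input is transformed by: take characters alternately from the front and the back (1st, last, 2nd, 2nd-last, ...).
On "rpqzocaezc" that produces "rcpzqezaoc".

rcpzqezaoc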